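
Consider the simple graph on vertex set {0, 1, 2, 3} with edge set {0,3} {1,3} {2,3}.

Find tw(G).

A width-1 tree decomposition is:
Bags: B1 = {0, 3}  B2 = {1, 3}  B3 = {2, 3}
Tree: B1–B2, B2–B3
The largest bag has 2 vertices, giving width 1; this decomposition certifies tw(G) ≤ 1. Any graph with an edge has treewidth ≥ 1, and G has the edge 3–0. Hence tw(G) = 1 exactly.

1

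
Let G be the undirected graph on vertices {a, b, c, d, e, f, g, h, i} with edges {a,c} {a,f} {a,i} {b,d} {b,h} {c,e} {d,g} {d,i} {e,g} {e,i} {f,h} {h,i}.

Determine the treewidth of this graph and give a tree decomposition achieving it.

The largest bag has 4 vertices, giving width 3; this decomposition certifies tw(G) ≤ 3. For the lower bound: the 4 vertex sets {b,d,g}, {h}, {i}, {a,c,e,f} are disjoint, each induces a connected subgraph, and every pair is joined by at least one edge of G. Contracting each set to a single vertex therefore yields K_{4} as a minor, and since treewidth is minor-monotone, tw(G) ≥ tw(K_{4}) = 3. The upper and lower bounds meet at 3, so that is the treewidth.

Treewidth 3.
One optimal decomposition is:
Bags: B1 = {b, d, g, h}  B2 = {d, g, h, i}  B3 = {e, g, h, i}  B4 = {e, f, h, i}  B5 = {a, e, f, i}  B6 = {a, c, e, f}
Tree: B1–B2, B2–B3, B3–B4, B4–B5, B5–B6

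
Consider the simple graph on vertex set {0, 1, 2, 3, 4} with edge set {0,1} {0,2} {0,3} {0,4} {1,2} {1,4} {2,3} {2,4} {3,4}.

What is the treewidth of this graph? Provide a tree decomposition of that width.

The largest bag has 4 vertices, giving width 3; this decomposition certifies tw(G) ≤ 3. Conversely, {0, 1, 2, 4} is a clique of size 4, and the vertices of any clique must share a bag in every tree decomposition; so some bag has ≥ 4 vertices and tw(G) ≥ 3. Hence tw(G) = 3 exactly.

Treewidth 3.
Bags: B1 = {0, 1, 2, 4}  B2 = {0, 2, 3, 4}
Tree: B1–B2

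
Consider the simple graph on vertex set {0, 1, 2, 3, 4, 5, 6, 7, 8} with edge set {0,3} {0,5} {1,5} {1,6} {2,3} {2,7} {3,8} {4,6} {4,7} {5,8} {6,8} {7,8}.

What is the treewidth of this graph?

3

A width-3 tree decomposition is:
Bags: B1 = {0, 1, 3, 5}  B2 = {1, 3, 5, 8}  B3 = {1, 3, 6, 8}  B4 = {2, 3, 6, 8}  B5 = {2, 6, 7, 8}  B6 = {2, 4, 6, 7}
Tree: B1–B2, B2–B3, B3–B4, B4–B5, B5–B6
The largest bag has 4 vertices, giving width 3; this decomposition certifies tw(G) ≤ 3. For the lower bound: the 4 vertex sets {0,1,5}, {3}, {8}, {2,4,6,7} are disjoint, each induces a connected subgraph, and every pair is joined by at least one edge of G. Contracting each set to a single vertex therefore yields K_{4} as a minor, and since treewidth is minor-monotone, tw(G) ≥ tw(K_{4}) = 3. Hence tw(G) = 3 exactly.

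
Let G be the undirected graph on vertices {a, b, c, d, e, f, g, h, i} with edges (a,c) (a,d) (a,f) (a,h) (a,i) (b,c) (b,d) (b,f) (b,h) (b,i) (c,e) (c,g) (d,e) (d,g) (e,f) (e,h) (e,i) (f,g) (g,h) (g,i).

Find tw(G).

A width-4 tree decomposition is:
Bags: B1 = {a, b, d, e, g}  B2 = {a, b, e, f, g}  B3 = {a, b, e, g, h}  B4 = {a, b, e, g, i}  B5 = {a, b, c, e, g}
Tree: B1–B2, B2–B3, B3–B4, B4–B5
Each bag holds 5 vertices, so the decomposition has width 4, which upper-bounds the treewidth. For the lower bound: the 5 vertex sets {d,e}, {a,f}, {g,h}, {b}, {i} are disjoint, each induces a connected subgraph, and every pair is joined by at least one edge of G. Contracting each set to a single vertex therefore yields K_{5} as a minor, and since treewidth is minor-monotone, tw(G) ≥ tw(K_{5}) = 4. The upper and lower bounds meet at 4, so that is the treewidth.

4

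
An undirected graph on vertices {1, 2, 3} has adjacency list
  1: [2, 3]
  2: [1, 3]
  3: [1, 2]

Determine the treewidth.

A width-2 tree decomposition is:
Bags: B1 = {1, 2, 3}
Tree: (single bag)
A single bag containing all 3 vertices is trivially a valid decomposition of width 2. Conversely, {1, 2, 3} is a clique of size 3, and the vertices of any clique must share a bag in every tree decomposition; so some bag has ≥ 3 vertices and tw(G) ≥ 2. Therefore the treewidth is 2.

2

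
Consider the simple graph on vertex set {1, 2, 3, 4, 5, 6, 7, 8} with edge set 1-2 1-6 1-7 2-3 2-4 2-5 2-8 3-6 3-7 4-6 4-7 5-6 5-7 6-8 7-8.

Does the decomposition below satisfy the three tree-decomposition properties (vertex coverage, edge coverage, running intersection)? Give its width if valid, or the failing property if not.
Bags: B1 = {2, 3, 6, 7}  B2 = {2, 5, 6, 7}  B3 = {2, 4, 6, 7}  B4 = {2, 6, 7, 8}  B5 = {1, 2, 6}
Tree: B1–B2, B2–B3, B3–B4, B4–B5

No — edge (7,1) lies in no bag.

A tree decomposition must satisfy three properties: every vertex lies in some bag; for every edge, both endpoints lie together in some bag; and for every vertex, the bags containing it form a connected subtree. Here edge (7,1) lies in no bag, so the decomposition is invalid.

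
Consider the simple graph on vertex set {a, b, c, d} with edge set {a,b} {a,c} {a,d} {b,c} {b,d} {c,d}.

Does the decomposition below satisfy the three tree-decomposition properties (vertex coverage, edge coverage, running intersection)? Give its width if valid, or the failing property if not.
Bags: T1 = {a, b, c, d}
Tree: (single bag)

Vertex coverage: the bags together contain {a, b, c, d}, the full vertex set. Edge coverage: each edge of G has both endpoints in at least one bag. Running intersection: for every vertex, the bags containing it form a connected subtree. All three properties hold, so this is a valid tree decomposition of width max|bag| − 1 = 3, and hence tw(G) ≤ 3.

Yes; width 3.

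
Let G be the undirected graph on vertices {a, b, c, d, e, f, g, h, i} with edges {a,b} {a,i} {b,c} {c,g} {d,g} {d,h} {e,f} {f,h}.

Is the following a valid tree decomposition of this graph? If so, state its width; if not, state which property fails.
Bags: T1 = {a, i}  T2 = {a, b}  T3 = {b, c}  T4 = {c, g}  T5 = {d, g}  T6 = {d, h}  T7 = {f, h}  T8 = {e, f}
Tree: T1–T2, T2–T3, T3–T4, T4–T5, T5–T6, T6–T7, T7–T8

Yes; width 1.

Vertex coverage: the bags together contain {a, b, c, d, e, f, g, h, i}, the full vertex set. Edge coverage: each edge of G has both endpoints in at least one bag. Running intersection: for every vertex, the bags containing it form a connected subtree. All three properties hold, so this is a valid tree decomposition of width max|bag| − 1 = 1, and hence tw(G) ≤ 1.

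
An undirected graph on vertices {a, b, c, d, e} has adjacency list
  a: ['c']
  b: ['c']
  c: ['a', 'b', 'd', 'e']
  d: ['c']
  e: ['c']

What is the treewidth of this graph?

A width-1 tree decomposition is:
Bags: B1 = {c, d}  B2 = {c, e}  B3 = {b, c}  B4 = {a, c}
Tree: B1–B2, B2–B3, B1–B4
Every bag has size at most 2, so the width is 2 − 1 = 1 and tw(G) ≤ 1. G has an edge, so its treewidth is at least 1. Combining the bounds, tw(G) = 1.

1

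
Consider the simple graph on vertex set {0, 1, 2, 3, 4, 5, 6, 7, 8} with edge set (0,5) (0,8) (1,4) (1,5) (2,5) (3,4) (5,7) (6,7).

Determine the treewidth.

1

A width-1 tree decomposition is:
Bags: B1 = {2, 5}  B2 = {1, 5}  B3 = {5, 7}  B4 = {1, 4}  B5 = {0, 5}  B6 = {3, 4}  B7 = {0, 8}  B8 = {6, 7}
Tree: B1–B2, B2–B3, B2–B4, B2–B5, B4–B6, B5–B7, B3–B8
Every bag has size at most 2, so the width is 2 − 1 = 1 and tw(G) ≤ 1. Since G has at least one edge (e.g. 5–2), it is not an edgeless graph, so tw(G) ≥ 1. The upper and lower bounds meet at 1, so that is the treewidth.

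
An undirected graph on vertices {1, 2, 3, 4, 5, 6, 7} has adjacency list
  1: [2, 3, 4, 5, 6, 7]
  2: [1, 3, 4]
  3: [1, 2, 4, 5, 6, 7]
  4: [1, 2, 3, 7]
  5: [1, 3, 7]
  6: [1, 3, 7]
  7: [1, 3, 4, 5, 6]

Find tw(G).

A width-3 tree decomposition is:
Bags: B1 = {1, 3, 5, 7}  B2 = {1, 3, 6, 7}  B3 = {1, 3, 4, 7}  B4 = {1, 2, 3, 4}
Tree: B1–B2, B2–B3, B3–B4
The largest bag has 4 vertices, giving width 3; this decomposition certifies tw(G) ≤ 3. For the lower bound, the 4 vertices {1, 2, 3, 4} are pairwise adjacent, and any tree decomposition puts a clique entirely inside one bag — forcing width ≥ 3. Combining the bounds, tw(G) = 3.

3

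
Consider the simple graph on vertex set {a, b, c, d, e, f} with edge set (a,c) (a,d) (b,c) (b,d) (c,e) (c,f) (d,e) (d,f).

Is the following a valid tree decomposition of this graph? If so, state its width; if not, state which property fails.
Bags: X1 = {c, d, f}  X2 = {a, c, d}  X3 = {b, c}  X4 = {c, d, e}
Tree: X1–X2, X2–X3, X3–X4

A tree decomposition must satisfy three properties: every vertex lies in some bag; for every edge, both endpoints lie together in some bag; and for every vertex, the bags containing it form a connected subtree. Here edge (d,b) lies in no bag, so the decomposition is invalid.

No — edge (d,b) lies in no bag.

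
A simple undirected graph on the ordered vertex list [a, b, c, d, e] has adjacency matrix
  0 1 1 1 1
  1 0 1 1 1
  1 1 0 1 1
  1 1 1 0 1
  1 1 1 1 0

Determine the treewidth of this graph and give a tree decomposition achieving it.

A single bag containing all 5 vertices is trivially a valid decomposition of width 4. For the lower bound, the 5 vertices {a, b, c, d, e} are pairwise adjacent, and any tree decomposition puts a clique entirely inside one bag — forcing width ≥ 4. Hence tw(G) = 4 exactly.

Treewidth 4.
Bags: B1 = {a, b, c, d, e}
Tree: (single bag)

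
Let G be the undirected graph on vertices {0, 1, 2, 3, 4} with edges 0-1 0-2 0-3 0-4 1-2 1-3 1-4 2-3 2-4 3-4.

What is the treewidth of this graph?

A width-4 tree decomposition is:
Bags: B1 = {0, 1, 2, 3, 4}
Tree: (single bag)
With just one bag of size 5, the width is 5 − 1 = 4, so tw(G) ≤ 4. Conversely, {0, 1, 2, 3, 4} is a clique of size 5, and the vertices of any clique must share a bag in every tree decomposition; so some bag has ≥ 5 vertices and tw(G) ≥ 4. Therefore the treewidth is 4.

4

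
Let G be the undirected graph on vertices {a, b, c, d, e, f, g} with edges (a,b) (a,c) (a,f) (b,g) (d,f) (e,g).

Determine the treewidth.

1

A width-1 tree decomposition is:
Bags: B1 = {a, b}  B2 = {b, g}  B3 = {a, f}  B4 = {e, g}  B5 = {d, f}  B6 = {a, c}
Tree: B1–B2, B1–B3, B2–B4, B3–B5, B1–B6
The largest bag has 2 vertices, giving width 1; this decomposition certifies tw(G) ≤ 1. Any graph with an edge has treewidth ≥ 1, and G has the edge b–a. The upper and lower bounds meet at 1, so that is the treewidth.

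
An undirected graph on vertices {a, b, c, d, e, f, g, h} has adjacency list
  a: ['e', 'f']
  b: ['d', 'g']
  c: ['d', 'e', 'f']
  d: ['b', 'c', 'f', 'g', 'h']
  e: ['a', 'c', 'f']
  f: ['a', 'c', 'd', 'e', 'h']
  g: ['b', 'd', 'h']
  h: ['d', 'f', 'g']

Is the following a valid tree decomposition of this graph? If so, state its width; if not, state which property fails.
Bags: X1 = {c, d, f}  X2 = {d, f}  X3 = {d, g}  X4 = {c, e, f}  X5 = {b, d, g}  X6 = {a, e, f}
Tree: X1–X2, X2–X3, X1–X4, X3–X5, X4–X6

No — vertex h appears in no bag.

A tree decomposition must satisfy three properties: every vertex lies in some bag; for every edge, both endpoints lie together in some bag; and for every vertex, the bags containing it form a connected subtree. Here vertex h appears in no bag, so the decomposition is invalid.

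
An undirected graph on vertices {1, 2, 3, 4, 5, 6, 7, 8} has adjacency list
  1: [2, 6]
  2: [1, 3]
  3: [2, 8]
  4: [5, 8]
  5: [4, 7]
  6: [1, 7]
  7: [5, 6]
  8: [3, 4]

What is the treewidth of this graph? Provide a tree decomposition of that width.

Every bag has size at most 3, so the width is 3 − 1 = 2 and tw(G) ≤ 2. Since 2–3–8–4–5–7–6–1–2 is a cycle in G, G is not acyclic. Forests are exactly the graphs of treewidth ≤ 1, so tw(G) ≥ 2. Combining the bounds, tw(G) = 2.

Treewidth 2.
Bags: B1 = {2, 3, 8}  B2 = {2, 4, 8}  B3 = {2, 4, 5}  B4 = {2, 5, 7}  B5 = {2, 6, 7}  B6 = {1, 2, 6}
Tree: B1–B2, B2–B3, B3–B4, B4–B5, B5–B6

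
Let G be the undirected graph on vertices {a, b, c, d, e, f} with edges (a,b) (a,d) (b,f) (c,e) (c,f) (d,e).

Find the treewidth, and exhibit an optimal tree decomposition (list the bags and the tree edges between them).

Treewidth 2.
Bags: B1 = {a, b, f}  B2 = {a, d, f}  B3 = {d, e, f}  B4 = {c, e, f}
Tree: B1–B2, B2–B3, B3–B4

Every bag has size at most 3, so the width is 3 − 1 = 2 and tw(G) ≤ 2. For the lower bound, G contains the cycle f–b–a–d–e–c–f, so G is not a forest; only forests have treewidth ≤ 1, hence tw(G) ≥ 2. Combining the bounds, tw(G) = 2.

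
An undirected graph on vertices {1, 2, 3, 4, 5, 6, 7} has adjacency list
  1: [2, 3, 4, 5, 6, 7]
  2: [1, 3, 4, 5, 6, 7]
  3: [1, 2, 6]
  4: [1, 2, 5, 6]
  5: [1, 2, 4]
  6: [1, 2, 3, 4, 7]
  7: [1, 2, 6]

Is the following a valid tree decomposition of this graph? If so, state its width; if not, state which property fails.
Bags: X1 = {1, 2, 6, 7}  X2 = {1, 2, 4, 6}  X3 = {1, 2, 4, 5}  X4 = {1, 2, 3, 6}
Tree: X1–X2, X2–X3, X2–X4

Yes; width 3.

Every vertex of G appears in some bag (union = {1, 2, 3, 4, 5, 6, 7}); every edge is covered by a bag; and for each vertex v the set of bags containing v is connected in the bag tree. The decomposition is therefore valid. The largest bag has 4 vertices, so the width is 3.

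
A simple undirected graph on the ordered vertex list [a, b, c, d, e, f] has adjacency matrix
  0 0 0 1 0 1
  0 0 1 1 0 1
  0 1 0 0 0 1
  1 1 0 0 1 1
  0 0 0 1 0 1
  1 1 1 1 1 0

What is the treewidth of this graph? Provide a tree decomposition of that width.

Treewidth 2.
Bags: B1 = {d, e, f}  B2 = {b, d, f}  B3 = {b, c, f}  B4 = {a, d, f}
Tree: B1–B2, B2–B3, B2–B4

Each bag holds 3 vertices, so the decomposition has width 2, which upper-bounds the treewidth. For the lower bound, the 3 vertices {d, e, f} are pairwise adjacent, and any tree decomposition puts a clique entirely inside one bag — forcing width ≥ 2. Therefore the treewidth is 2.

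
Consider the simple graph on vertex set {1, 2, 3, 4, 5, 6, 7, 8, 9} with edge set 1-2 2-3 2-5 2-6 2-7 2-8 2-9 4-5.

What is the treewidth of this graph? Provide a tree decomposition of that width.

Treewidth 1.
One optimal decomposition is:
Bags: B1 = {1, 2}  B2 = {2, 7}  B3 = {2, 5}  B4 = {2, 9}  B5 = {2, 8}  B6 = {2, 6}  B7 = {2, 3}  B8 = {4, 5}
Tree: B1–B2, B1–B3, B2–B4, B3–B5, B3–B6, B6–B7, B3–B8

The largest bag has 2 vertices, giving width 1; this decomposition certifies tw(G) ≤ 1. Any graph with an edge has treewidth ≥ 1, and G has the edge 1–2. Combining the bounds, tw(G) = 1.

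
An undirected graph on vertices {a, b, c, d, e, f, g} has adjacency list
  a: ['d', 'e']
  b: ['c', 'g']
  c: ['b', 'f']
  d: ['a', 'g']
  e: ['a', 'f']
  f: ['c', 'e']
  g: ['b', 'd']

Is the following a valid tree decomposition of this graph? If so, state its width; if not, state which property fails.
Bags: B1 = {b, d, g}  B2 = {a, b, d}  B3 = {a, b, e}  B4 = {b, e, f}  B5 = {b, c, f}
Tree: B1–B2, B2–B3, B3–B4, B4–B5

Yes; width 2.

Checking the three conditions: (i) the bags cover all of {a, b, c, d, e, f, g}; (ii) for each edge, some bag contains both endpoints; (iii) the bags containing any fixed vertex form a subtree. All hold, so the decomposition is valid with width 3 − 1 = 2.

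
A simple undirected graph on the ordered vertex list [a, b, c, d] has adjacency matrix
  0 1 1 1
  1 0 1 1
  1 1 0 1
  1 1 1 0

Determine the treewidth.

3

A width-3 tree decomposition is:
Bags: B1 = {a, b, c, d}
Tree: (single bag)
A single bag containing all 4 vertices is trivially a valid decomposition of width 3. Conversely, {a, b, c, d} is a clique of size 4, and the vertices of any clique must share a bag in every tree decomposition; so some bag has ≥ 4 vertices and tw(G) ≥ 3. Hence tw(G) = 3 exactly.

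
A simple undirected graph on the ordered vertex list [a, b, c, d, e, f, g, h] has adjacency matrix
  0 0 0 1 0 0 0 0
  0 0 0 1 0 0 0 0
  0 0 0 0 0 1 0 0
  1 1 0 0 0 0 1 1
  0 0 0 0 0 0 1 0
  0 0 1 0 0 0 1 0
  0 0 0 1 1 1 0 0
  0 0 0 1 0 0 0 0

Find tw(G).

1

A width-1 tree decomposition is:
Bags: B1 = {d, g}  B2 = {a, d}  B3 = {b, d}  B4 = {f, g}  B5 = {c, f}  B6 = {e, g}  B7 = {d, h}
Tree: B1–B2, B2–B3, B1–B4, B4–B5, B4–B6, B2–B7
The largest bag has 2 vertices, giving width 1; this decomposition certifies tw(G) ≤ 1. G has an edge, so its treewidth is at least 1. Combining the bounds, tw(G) = 1.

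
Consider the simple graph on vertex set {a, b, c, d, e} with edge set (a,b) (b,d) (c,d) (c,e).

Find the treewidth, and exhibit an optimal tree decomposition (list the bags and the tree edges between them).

Each bag holds 2 vertices, so the decomposition has width 1, which upper-bounds the treewidth. Any graph with an edge has treewidth ≥ 1, and G has the edge e–c. Combining the bounds, tw(G) = 1.

Treewidth 1.
One such decomposition:
Bags: B1 = {c, e}  B2 = {c, d}  B3 = {b, d}  B4 = {a, b}
Tree: B1–B2, B2–B3, B3–B4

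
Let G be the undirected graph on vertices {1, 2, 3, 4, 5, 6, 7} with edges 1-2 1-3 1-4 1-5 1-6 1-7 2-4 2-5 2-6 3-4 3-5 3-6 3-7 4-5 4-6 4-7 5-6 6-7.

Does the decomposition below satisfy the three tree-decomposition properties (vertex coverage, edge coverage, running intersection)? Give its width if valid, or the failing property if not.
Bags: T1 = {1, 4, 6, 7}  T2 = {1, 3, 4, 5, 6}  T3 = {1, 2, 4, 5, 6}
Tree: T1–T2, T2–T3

No — edge (3,7) lies in no bag.

A tree decomposition must satisfy three properties: every vertex lies in some bag; for every edge, both endpoints lie together in some bag; and for every vertex, the bags containing it form a connected subtree. Here edge (3,7) lies in no bag, so the decomposition is invalid.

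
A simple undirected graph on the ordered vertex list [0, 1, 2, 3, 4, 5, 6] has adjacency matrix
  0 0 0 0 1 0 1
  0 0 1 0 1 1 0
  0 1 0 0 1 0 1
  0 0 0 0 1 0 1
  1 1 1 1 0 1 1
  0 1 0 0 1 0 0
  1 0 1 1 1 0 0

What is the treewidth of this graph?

A width-2 tree decomposition is:
Bags: B1 = {2, 4, 6}  B2 = {1, 2, 4}  B3 = {1, 4, 5}  B4 = {3, 4, 6}  B5 = {0, 4, 6}
Tree: B1–B2, B2–B3, B1–B4, B1–B5
The largest bag has 3 vertices, giving width 2; this decomposition certifies tw(G) ≤ 2. Conversely, {1, 2, 4} is a clique of size 3, and the vertices of any clique must share a bag in every tree decomposition; so some bag has ≥ 3 vertices and tw(G) ≥ 2. Hence tw(G) = 2 exactly.

2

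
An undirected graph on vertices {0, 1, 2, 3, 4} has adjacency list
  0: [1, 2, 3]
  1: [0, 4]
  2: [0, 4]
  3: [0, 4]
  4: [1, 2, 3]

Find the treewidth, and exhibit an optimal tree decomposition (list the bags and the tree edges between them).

Treewidth 2.
One optimal decomposition is:
Bags: B1 = {0, 1, 4}  B2 = {0, 3, 4}  B3 = {0, 2, 4}
Tree: B1–B2, B2–B3

Each bag holds 3 vertices, so the decomposition has width 2, which upper-bounds the treewidth. Since 1–4–3–0–1 is a cycle in G, G is not acyclic. Forests are exactly the graphs of treewidth ≤ 1, so tw(G) ≥ 2. Therefore the treewidth is 2.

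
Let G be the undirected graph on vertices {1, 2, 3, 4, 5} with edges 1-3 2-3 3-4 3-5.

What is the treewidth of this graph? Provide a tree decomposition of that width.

The largest bag has 2 vertices, giving width 1; this decomposition certifies tw(G) ≤ 1. G has an edge, so its treewidth is at least 1. Hence tw(G) = 1 exactly.

Treewidth 1.
One such decomposition:
Bags: B1 = {1, 3}  B2 = {3, 4}  B3 = {3, 5}  B4 = {2, 3}
Tree: B1–B2, B1–B3, B2–B4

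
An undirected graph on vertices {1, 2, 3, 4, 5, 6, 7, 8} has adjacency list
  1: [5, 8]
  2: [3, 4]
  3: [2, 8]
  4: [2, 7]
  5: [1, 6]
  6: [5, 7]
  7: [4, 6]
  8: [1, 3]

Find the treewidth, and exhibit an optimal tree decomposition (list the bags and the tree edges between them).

Treewidth 2.
One optimal decomposition is:
Bags: B1 = {2, 4, 7}  B2 = {2, 6, 7}  B3 = {2, 5, 6}  B4 = {1, 2, 5}  B5 = {1, 2, 8}  B6 = {2, 3, 8}
Tree: B1–B2, B2–B3, B3–B4, B4–B5, B5–B6

The largest bag has 3 vertices, giving width 2; this decomposition certifies tw(G) ≤ 2. The edges 2–4–7–6–5–1–8–3–2 form a cycle, so G is not a tree and its treewidth is at least 2. Combining the bounds, tw(G) = 2.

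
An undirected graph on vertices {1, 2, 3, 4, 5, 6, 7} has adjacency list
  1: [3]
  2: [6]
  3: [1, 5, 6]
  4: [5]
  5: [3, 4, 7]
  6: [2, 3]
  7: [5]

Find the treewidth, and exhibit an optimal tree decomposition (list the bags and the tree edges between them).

Each bag holds 2 vertices, so the decomposition has width 1, which upper-bounds the treewidth. Any graph with an edge has treewidth ≥ 1, and G has the edge 4–5. Therefore the treewidth is 1.

Treewidth 1.
One optimal decomposition is:
Bags: B1 = {4, 5}  B2 = {3, 5}  B3 = {1, 3}  B4 = {5, 7}  B5 = {3, 6}  B6 = {2, 6}
Tree: B1–B2, B2–B3, B2–B4, B3–B5, B5–B6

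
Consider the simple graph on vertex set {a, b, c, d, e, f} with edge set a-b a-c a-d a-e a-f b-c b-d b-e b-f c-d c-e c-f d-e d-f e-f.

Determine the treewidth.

A width-5 tree decomposition is:
Bags: B1 = {a, b, c, d, e, f}
Tree: (single bag)
A single bag containing all 6 vertices is trivially a valid decomposition of width 5. On the other hand G contains the 6-clique {a, b, c, d, e, f}. A clique must lie in a single bag of any decomposition, so no decomposition can have width below 5. Combining the bounds, tw(G) = 5.

5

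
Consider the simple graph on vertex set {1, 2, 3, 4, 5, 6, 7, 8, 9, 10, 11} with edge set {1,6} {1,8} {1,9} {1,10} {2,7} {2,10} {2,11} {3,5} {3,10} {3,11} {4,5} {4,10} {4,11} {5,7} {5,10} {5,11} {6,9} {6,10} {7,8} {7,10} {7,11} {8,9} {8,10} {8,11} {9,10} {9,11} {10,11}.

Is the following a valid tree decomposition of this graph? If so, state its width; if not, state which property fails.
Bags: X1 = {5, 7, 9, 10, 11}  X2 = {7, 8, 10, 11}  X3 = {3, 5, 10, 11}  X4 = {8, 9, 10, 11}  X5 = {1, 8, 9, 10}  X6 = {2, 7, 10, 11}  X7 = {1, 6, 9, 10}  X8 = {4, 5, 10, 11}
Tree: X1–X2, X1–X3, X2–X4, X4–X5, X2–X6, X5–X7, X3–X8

No — bags containing vertex 9 are not connected in the tree.

A tree decomposition must satisfy three properties: every vertex lies in some bag; for every edge, both endpoints lie together in some bag; and for every vertex, the bags containing it form a connected subtree. Here bags containing vertex 9 are not connected in the tree, so the decomposition is invalid.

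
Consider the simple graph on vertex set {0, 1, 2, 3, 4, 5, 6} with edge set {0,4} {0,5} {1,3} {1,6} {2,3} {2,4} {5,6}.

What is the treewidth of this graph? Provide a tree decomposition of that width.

Treewidth 2.
One such decomposition:
Bags: B1 = {2, 3, 4}  B2 = {1, 3, 4}  B3 = {1, 4, 6}  B4 = {4, 5, 6}  B5 = {0, 4, 5}
Tree: B1–B2, B2–B3, B3–B4, B4–B5

Each bag holds 3 vertices, so the decomposition has width 2, which upper-bounds the treewidth. The edges 4–2–3–1–6–5–0–4 form a cycle, so G is not a tree and its treewidth is at least 2. Hence tw(G) = 2 exactly.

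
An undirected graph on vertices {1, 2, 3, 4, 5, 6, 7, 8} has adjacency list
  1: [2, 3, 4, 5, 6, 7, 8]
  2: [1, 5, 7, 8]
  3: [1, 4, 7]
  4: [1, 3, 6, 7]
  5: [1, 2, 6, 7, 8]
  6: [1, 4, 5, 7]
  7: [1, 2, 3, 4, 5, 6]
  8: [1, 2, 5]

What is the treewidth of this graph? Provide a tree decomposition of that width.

Each bag holds 4 vertices, so the decomposition has width 3, which upper-bounds the treewidth. For the lower bound, the 4 vertices {1, 2, 5, 8} are pairwise adjacent, and any tree decomposition puts a clique entirely inside one bag — forcing width ≥ 3. Therefore the treewidth is 3.

Treewidth 3.
One optimal decomposition is:
Bags: B1 = {1, 5, 6, 7}  B2 = {1, 4, 6, 7}  B3 = {1, 2, 5, 7}  B4 = {1, 3, 4, 7}  B5 = {1, 2, 5, 8}
Tree: B1–B2, B1–B3, B2–B4, B3–B5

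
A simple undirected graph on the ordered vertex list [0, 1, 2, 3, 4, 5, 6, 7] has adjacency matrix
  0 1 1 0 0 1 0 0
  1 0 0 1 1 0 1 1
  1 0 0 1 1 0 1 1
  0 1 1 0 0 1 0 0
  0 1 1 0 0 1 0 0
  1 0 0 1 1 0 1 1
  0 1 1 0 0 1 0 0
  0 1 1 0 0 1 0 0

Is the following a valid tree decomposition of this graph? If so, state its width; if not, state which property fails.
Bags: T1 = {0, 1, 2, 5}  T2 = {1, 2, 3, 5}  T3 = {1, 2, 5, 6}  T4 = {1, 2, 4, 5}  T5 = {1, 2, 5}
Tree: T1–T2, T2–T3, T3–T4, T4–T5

A tree decomposition must satisfy three properties: every vertex lies in some bag; for every edge, both endpoints lie together in some bag; and for every vertex, the bags containing it form a connected subtree. Here vertex 7 appears in no bag, so the decomposition is invalid.

No — vertex 7 appears in no bag.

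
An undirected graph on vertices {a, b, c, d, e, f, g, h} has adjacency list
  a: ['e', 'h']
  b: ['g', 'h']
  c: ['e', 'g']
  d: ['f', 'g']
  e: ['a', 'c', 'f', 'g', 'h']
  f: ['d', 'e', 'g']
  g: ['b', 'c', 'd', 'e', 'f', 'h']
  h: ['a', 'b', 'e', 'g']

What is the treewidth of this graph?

2

A width-2 tree decomposition is:
Bags: B1 = {e, g, h}  B2 = {e, f, g}  B3 = {a, e, h}  B4 = {c, e, g}  B5 = {b, g, h}  B6 = {d, f, g}
Tree: B1–B2, B1–B3, B1–B4, B1–B5, B2–B6
Every bag has size at most 3, so the width is 3 − 1 = 2 and tw(G) ≤ 2. Conversely, {d, f, g} is a clique of size 3, and the vertices of any clique must share a bag in every tree decomposition; so some bag has ≥ 3 vertices and tw(G) ≥ 2. Hence tw(G) = 2 exactly.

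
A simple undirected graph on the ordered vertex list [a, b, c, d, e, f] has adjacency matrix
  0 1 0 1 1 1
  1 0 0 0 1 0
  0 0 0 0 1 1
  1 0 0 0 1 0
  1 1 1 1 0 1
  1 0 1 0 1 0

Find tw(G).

2

A width-2 tree decomposition is:
Bags: B1 = {a, e, f}  B2 = {a, d, e}  B3 = {c, e, f}  B4 = {a, b, e}
Tree: B1–B2, B1–B3, B2–B4
Each bag holds 3 vertices, so the decomposition has width 2, which upper-bounds the treewidth. For the lower bound, the 3 vertices {c, e, f} are pairwise adjacent, and any tree decomposition puts a clique entirely inside one bag — forcing width ≥ 2. Therefore the treewidth is 2.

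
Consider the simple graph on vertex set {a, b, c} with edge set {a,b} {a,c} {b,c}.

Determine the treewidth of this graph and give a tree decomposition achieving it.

With just one bag of size 3, the width is 3 − 1 = 2, so tw(G) ≤ 2. On the other hand G contains the 3-clique {a, b, c}. A clique must lie in a single bag of any decomposition, so no decomposition can have width below 2. Combining the bounds, tw(G) = 2.

Treewidth 2.
One optimal decomposition is:
Bags: B1 = {a, b, c}
Tree: (single bag)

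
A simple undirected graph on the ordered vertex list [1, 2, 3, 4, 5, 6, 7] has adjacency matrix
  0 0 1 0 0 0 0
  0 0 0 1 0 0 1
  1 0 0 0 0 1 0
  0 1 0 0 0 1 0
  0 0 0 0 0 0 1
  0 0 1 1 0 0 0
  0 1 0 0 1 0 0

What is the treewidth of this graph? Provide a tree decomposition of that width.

Every bag has size at most 2, so the width is 2 − 1 = 1 and tw(G) ≤ 1. Any graph with an edge has treewidth ≥ 1, and G has the edge 5–7. Therefore the treewidth is 1.

Treewidth 1.
One such decomposition:
Bags: B1 = {5, 7}  B2 = {2, 7}  B3 = {2, 4}  B4 = {4, 6}  B5 = {3, 6}  B6 = {1, 3}
Tree: B1–B2, B2–B3, B3–B4, B4–B5, B5–B6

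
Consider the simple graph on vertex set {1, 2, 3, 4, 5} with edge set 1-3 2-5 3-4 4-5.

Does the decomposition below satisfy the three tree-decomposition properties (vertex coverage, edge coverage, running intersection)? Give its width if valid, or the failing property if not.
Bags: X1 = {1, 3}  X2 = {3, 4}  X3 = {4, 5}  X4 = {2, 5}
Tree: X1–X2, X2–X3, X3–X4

Yes; width 1.

Checking the three conditions: (i) the bags cover all of {1, 2, 3, 4, 5}; (ii) for each edge, some bag contains both endpoints; (iii) the bags containing any fixed vertex form a subtree. All hold, so the decomposition is valid with width 2 − 1 = 1.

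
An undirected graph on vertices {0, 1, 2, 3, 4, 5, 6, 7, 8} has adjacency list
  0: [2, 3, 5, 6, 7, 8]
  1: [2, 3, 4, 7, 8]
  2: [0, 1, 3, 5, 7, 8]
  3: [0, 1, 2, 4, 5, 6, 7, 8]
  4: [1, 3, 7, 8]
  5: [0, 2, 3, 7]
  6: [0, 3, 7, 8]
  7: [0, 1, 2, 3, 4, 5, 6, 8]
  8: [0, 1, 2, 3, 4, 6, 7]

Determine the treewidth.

4

A width-4 tree decomposition is:
Bags: B1 = {0, 2, 3, 7, 8}  B2 = {0, 3, 6, 7, 8}  B3 = {1, 2, 3, 7, 8}  B4 = {1, 3, 4, 7, 8}  B5 = {0, 2, 3, 5, 7}
Tree: B1–B2, B1–B3, B3–B4, B1–B5
Each bag holds 5 vertices, so the decomposition has width 4, which upper-bounds the treewidth. Conversely, {0, 2, 3, 7, 8} is a clique of size 5, and the vertices of any clique must share a bag in every tree decomposition; so some bag has ≥ 5 vertices and tw(G) ≥ 4. Hence tw(G) = 4 exactly.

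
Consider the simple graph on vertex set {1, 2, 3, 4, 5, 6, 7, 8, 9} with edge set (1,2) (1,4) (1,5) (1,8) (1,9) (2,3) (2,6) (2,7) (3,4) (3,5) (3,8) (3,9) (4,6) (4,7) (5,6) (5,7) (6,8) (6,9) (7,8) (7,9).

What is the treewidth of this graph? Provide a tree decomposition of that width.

Every bag has size at most 5, so the width is 5 − 1 = 4 and tw(G) ≤ 4. For the lower bound: the 5 vertex sets {3,5}, {7,8}, {1,4}, {6}, {9} are disjoint, each induces a connected subgraph, and every pair is joined by at least one edge of G. Contracting each set to a single vertex therefore yields K_{5} as a minor, and since treewidth is minor-monotone, tw(G) ≥ tw(K_{5}) = 4. The upper and lower bounds meet at 4, so that is the treewidth.

Treewidth 4.
One such decomposition:
Bags: B1 = {1, 3, 5, 6, 7}  B2 = {1, 3, 6, 7, 8}  B3 = {1, 3, 4, 6, 7}  B4 = {1, 3, 6, 7, 9}  B5 = {1, 2, 3, 6, 7}
Tree: B1–B2, B2–B3, B3–B4, B4–B5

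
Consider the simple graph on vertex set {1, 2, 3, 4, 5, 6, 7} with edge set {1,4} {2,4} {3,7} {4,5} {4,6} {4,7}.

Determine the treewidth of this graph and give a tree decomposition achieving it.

Every bag has size at most 2, so the width is 2 − 1 = 1 and tw(G) ≤ 1. G has an edge, so its treewidth is at least 1. The upper and lower bounds meet at 1, so that is the treewidth.

Treewidth 1.
Bags: B1 = {2, 4}  B2 = {4, 5}  B3 = {4, 7}  B4 = {4, 6}  B5 = {3, 7}  B6 = {1, 4}
Tree: B1–B2, B2–B3, B2–B4, B3–B5, B1–B6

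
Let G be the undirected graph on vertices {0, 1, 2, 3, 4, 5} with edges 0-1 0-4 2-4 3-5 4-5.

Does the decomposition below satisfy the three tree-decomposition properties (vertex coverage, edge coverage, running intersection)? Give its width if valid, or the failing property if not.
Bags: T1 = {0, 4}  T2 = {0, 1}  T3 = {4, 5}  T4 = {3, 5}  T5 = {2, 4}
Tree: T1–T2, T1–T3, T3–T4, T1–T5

Checking the three conditions: (i) the bags cover all of {0, 1, 2, 3, 4, 5}; (ii) for each edge, some bag contains both endpoints; (iii) the bags containing any fixed vertex form a subtree. All hold, so the decomposition is valid with width 2 − 1 = 1.

Yes; width 1.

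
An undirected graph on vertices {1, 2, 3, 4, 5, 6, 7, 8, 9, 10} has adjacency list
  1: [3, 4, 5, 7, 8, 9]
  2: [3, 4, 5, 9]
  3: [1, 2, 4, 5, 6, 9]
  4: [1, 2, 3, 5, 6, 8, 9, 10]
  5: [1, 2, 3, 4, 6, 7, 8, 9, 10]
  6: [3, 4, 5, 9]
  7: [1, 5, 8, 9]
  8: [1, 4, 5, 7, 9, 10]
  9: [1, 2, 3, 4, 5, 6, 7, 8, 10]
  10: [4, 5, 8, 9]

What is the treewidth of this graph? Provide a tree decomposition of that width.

Treewidth 4.
One such decomposition:
Bags: B1 = {1, 3, 4, 5, 9}  B2 = {2, 3, 4, 5, 9}  B3 = {1, 4, 5, 8, 9}  B4 = {1, 5, 7, 8, 9}  B5 = {3, 4, 5, 6, 9}  B6 = {4, 5, 8, 9, 10}
Tree: B1–B2, B1–B3, B3–B4, B2–B5, B3–B6

Every bag has size at most 5, so the width is 5 − 1 = 4 and tw(G) ≤ 4. For the lower bound, the 5 vertices {1, 4, 5, 8, 9} are pairwise adjacent, and any tree decomposition puts a clique entirely inside one bag — forcing width ≥ 4. Therefore the treewidth is 4.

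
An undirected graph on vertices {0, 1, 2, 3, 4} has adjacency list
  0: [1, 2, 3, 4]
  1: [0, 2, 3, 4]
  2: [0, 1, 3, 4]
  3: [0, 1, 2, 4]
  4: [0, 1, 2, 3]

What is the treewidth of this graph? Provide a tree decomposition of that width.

With just one bag of size 5, the width is 5 − 1 = 4, so tw(G) ≤ 4. Conversely, {0, 1, 2, 3, 4} is a clique of size 5, and the vertices of any clique must share a bag in every tree decomposition; so some bag has ≥ 5 vertices and tw(G) ≥ 4. Combining the bounds, tw(G) = 4.

Treewidth 4.
One such decomposition:
Bags: B1 = {0, 1, 2, 3, 4}
Tree: (single bag)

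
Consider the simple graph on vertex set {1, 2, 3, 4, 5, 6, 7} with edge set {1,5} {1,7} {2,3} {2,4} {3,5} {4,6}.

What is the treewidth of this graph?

1

A width-1 tree decomposition is:
Bags: B1 = {4, 6}  B2 = {2, 4}  B3 = {2, 3}  B4 = {3, 5}  B5 = {1, 5}  B6 = {1, 7}
Tree: B1–B2, B2–B3, B3–B4, B4–B5, B5–B6
Every bag has size at most 2, so the width is 2 − 1 = 1 and tw(G) ≤ 1. Since G has at least one edge (e.g. 6–4), it is not an edgeless graph, so tw(G) ≥ 1. Hence tw(G) = 1 exactly.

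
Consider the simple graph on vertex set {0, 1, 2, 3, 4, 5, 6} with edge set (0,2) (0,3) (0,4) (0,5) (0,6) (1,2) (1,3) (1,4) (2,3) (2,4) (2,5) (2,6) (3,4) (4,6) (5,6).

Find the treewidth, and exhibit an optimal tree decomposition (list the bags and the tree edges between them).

Every bag has size at most 4, so the width is 4 − 1 = 3 and tw(G) ≤ 3. For the lower bound, the 4 vertices {0, 2, 3, 4} are pairwise adjacent, and any tree decomposition puts a clique entirely inside one bag — forcing width ≥ 3. Combining the bounds, tw(G) = 3.

Treewidth 3.
One optimal decomposition is:
Bags: B1 = {0, 2, 3, 4}  B2 = {0, 2, 4, 6}  B3 = {0, 2, 5, 6}  B4 = {1, 2, 3, 4}
Tree: B1–B2, B2–B3, B1–B4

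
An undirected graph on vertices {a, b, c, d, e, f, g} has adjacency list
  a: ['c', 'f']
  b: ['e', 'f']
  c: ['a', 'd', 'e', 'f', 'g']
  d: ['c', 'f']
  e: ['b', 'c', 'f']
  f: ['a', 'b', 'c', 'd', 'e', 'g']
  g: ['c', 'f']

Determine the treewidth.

A width-2 tree decomposition is:
Bags: B1 = {c, e, f}  B2 = {c, f, g}  B3 = {a, c, f}  B4 = {b, e, f}  B5 = {c, d, f}
Tree: B1–B2, B1–B3, B1–B4, B2–B5
Every bag has size at most 3, so the width is 3 − 1 = 2 and tw(G) ≤ 2. On the other hand G contains the 3-clique {c, d, f}. A clique must lie in a single bag of any decomposition, so no decomposition can have width below 2. Therefore the treewidth is 2.

2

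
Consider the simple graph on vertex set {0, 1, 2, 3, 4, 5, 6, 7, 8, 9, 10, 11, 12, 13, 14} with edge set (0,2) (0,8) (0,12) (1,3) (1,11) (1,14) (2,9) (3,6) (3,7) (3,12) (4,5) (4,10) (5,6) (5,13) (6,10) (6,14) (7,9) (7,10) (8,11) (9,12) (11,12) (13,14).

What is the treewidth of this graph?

A width-3 tree decomposition is:
Bags: B1 = {4, 5, 10, 13}  B2 = {5, 6, 10, 13}  B3 = {6, 10, 13, 14}  B4 = {6, 7, 10, 14}  B5 = {3, 6, 7, 14}  B6 = {1, 3, 7, 14}  B7 = {1, 3, 7, 9}  B8 = {1, 3, 9, 12}  B9 = {1, 9, 11, 12}  B10 = {2, 9, 11, 12}  B11 = {0, 2, 11, 12}  B12 = {0, 2, 8, 11}
Tree: B1–B2, B2–B3, B3–B4, B4–B5, B5–B6, B6–B7, B7–B8, B8–B9, B9–B10, B10–B11, B11–B12
The largest bag has 4 vertices, giving width 3; this decomposition certifies tw(G) ≤ 3. For the lower bound: the 4 vertex sets {4,5,13}, {10}, {6}, {1,3,7,14} are disjoint, each induces a connected subgraph, and every pair is joined by at least one edge of G. Contracting each set to a single vertex therefore yields K_{4} as a minor, and since treewidth is minor-monotone, tw(G) ≥ tw(K_{4}) = 3. Combining the bounds, tw(G) = 3.

3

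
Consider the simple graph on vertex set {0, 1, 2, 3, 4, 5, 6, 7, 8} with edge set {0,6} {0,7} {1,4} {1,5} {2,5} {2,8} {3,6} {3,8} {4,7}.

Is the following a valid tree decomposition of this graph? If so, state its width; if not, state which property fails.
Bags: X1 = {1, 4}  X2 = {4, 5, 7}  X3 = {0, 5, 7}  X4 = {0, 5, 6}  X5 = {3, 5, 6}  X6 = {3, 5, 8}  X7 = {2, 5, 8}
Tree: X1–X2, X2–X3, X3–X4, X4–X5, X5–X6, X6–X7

A tree decomposition must satisfy three properties: every vertex lies in some bag; for every edge, both endpoints lie together in some bag; and for every vertex, the bags containing it form a connected subtree. Here edge (5,1) lies in no bag, so the decomposition is invalid.

No — edge (5,1) lies in no bag.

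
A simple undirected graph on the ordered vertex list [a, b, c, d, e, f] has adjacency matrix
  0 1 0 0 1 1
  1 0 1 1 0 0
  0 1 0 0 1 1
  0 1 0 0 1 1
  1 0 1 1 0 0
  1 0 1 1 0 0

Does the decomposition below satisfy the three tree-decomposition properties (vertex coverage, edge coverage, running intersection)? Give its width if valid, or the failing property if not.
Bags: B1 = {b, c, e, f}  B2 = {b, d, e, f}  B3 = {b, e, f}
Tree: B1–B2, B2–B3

A tree decomposition must satisfy three properties: every vertex lies in some bag; for every edge, both endpoints lie together in some bag; and for every vertex, the bags containing it form a connected subtree. Here vertex a appears in no bag, so the decomposition is invalid.

No — vertex a appears in no bag.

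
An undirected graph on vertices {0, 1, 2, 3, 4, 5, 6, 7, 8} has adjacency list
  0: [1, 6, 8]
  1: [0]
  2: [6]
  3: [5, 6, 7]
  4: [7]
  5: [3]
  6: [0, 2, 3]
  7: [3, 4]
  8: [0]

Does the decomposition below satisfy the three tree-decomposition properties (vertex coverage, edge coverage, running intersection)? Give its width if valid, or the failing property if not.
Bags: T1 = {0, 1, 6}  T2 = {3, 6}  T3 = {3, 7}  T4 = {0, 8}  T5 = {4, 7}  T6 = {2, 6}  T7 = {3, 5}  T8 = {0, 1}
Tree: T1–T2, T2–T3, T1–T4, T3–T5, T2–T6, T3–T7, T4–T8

A tree decomposition must satisfy three properties: every vertex lies in some bag; for every edge, both endpoints lie together in some bag; and for every vertex, the bags containing it form a connected subtree. Here bags containing vertex 1 are not connected in the tree, so the decomposition is invalid.

No — bags containing vertex 1 are not connected in the tree.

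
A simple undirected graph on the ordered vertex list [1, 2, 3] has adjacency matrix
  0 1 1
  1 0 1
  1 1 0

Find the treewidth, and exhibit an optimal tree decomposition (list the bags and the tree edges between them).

Treewidth 2.
Bags: B1 = {1, 2, 3}
Tree: (single bag)

With just one bag of size 3, the width is 3 − 1 = 2, so tw(G) ≤ 2. On the other hand G contains the 3-clique {1, 2, 3}. A clique must lie in a single bag of any decomposition, so no decomposition can have width below 2. Combining the bounds, tw(G) = 2.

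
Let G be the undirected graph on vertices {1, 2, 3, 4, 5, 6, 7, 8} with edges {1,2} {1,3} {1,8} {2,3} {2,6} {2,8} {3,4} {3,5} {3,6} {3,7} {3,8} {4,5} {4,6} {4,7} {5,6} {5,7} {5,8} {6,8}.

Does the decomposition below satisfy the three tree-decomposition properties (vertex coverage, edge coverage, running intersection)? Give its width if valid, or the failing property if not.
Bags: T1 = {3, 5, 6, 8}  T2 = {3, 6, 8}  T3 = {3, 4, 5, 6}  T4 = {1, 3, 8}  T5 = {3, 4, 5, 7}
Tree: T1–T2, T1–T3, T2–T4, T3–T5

No — vertex 2 appears in no bag.

A tree decomposition must satisfy three properties: every vertex lies in some bag; for every edge, both endpoints lie together in some bag; and for every vertex, the bags containing it form a connected subtree. Here vertex 2 appears in no bag, so the decomposition is invalid.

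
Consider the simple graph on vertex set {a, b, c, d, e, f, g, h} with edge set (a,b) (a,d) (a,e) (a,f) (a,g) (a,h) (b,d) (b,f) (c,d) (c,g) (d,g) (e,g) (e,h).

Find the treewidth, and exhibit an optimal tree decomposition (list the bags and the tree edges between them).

Treewidth 2.
One such decomposition:
Bags: B1 = {a, b, d}  B2 = {a, b, f}  B3 = {a, d, g}  B4 = {c, d, g}  B5 = {a, e, g}  B6 = {a, e, h}
Tree: B1–B2, B1–B3, B3–B4, B3–B5, B5–B6

Every bag has size at most 3, so the width is 3 − 1 = 2 and tw(G) ≤ 2. Conversely, {c, d, g} is a clique of size 3, and the vertices of any clique must share a bag in every tree decomposition; so some bag has ≥ 3 vertices and tw(G) ≥ 2. The upper and lower bounds meet at 2, so that is the treewidth.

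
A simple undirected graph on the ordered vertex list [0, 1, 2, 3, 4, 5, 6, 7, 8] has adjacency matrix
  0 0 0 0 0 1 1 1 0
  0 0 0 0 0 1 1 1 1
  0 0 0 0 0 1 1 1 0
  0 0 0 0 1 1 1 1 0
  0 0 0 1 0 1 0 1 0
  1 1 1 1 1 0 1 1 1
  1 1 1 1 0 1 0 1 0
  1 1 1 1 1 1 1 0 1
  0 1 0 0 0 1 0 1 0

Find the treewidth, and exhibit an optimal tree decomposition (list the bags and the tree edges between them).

The largest bag has 4 vertices, giving width 3; this decomposition certifies tw(G) ≤ 3. On the other hand G contains the 4-clique {1, 5, 7, 8}. A clique must lie in a single bag of any decomposition, so no decomposition can have width below 3. Therefore the treewidth is 3.

Treewidth 3.
One such decomposition:
Bags: B1 = {3, 5, 6, 7}  B2 = {3, 4, 5, 7}  B3 = {1, 5, 6, 7}  B4 = {0, 5, 6, 7}  B5 = {1, 5, 7, 8}  B6 = {2, 5, 6, 7}
Tree: B1–B2, B1–B3, B1–B4, B3–B5, B3–B6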